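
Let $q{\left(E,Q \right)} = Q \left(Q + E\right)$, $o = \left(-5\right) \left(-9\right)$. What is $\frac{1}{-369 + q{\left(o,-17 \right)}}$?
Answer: $- \frac{1}{845} \approx -0.0011834$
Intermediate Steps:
$o = 45$
$q{\left(E,Q \right)} = Q \left(E + Q\right)$
$\frac{1}{-369 + q{\left(o,-17 \right)}} = \frac{1}{-369 - 17 \left(45 - 17\right)} = \frac{1}{-369 - 476} = \frac{1}{-845} = - \frac{1}{845}$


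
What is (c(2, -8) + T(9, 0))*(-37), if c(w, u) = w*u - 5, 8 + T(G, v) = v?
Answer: 1073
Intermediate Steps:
T(G, v) = -8 + v
c(w, u) = -5 + u*w (c(w, u) = u*w - 5 = -5 + u*w)
(c(2, -8) + T(9, 0))*(-37) = ((-5 - 8*2) + (-8 + 0))*(-37) = ((-5 - 16) - 8)*(-37) = (-21 - 8)*(-37) = -29*(-37) = 1073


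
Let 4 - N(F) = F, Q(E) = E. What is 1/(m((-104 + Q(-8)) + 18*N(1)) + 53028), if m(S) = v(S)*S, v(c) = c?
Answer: 1/56392 ≈ 1.7733e-5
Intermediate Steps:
N(F) = 4 - F
m(S) = S² (m(S) = S*S = S²)
1/(m((-104 + Q(-8)) + 18*N(1)) + 53028) = 1/(((-104 - 8) + 18*(4 - 1*1))² + 53028) = 1/((-112 + 18*(4 - 1))² + 53028) = 1/((-112 + 18*3)² + 53028) = 1/((-112 + 54)² + 53028) = 1/((-58)² + 53028) = 1/(3364 + 53028) = 1/56392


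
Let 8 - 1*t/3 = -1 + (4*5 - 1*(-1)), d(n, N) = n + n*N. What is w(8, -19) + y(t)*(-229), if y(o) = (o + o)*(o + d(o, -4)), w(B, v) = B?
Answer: 1187144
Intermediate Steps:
d(n, N) = n + N*n
t = -36 (t = 24 - 3*(-1 + (4*5 - 1*(-1))) = 24 - 3*(-1 + (20 + 1)) = 24 - 3*(-1 + 21) = 24 - 3*20 = 24 - 60 = -36)
y(o) = -4*o² (y(o) = (o + o)*(o + o*(1 - 4)) = (2*o)*(o + o*(-3)) = (2*o)*(o - 3*o) = (2*o)*(-2*o) = -4*o²)
w(8, -19) + y(t)*(-229) = 8 - 4*(-36)²*(-229) = 8 - 4*1296*(-229) = 8 - 5184*(-229) = 8 + 1187136 = 1187144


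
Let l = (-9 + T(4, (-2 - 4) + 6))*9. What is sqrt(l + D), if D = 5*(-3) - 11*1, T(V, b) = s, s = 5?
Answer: I*sqrt(62) ≈ 7.874*I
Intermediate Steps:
T(V, b) = 5
D = -26 (D = -15 - 11 = -26)
l = -36 (l = (-9 + 5)*9 = -4*9 = -36)
sqrt(l + D) = sqrt(-36 - 26) = sqrt(-62) = I*sqrt(62)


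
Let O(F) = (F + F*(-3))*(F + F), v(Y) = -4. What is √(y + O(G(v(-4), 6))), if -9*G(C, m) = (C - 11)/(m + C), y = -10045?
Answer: I*√90430/3 ≈ 100.24*I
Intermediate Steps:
G(C, m) = -(-11 + C)/(9*(C + m)) (G(C, m) = -(C - 11)/(9*(m + C)) = -(-11 + C)/(9*(C + m)))
O(F) = -4*F² (O(F) = (F - 3*F)*(2*F) = (-2*F)*(2*F) = -4*F²)
√(y + O(G(v(-4), 6))) = √(-10045 - 4*(11 - 1*(-4))²/(81*(-4 + 6)²)) = √(-10045 - 4*(11 + 4)²/324) = √(-10045 - 4*((⅑)*(½)*15)²) = √(-10045 - 4*(⅚)²) = √(-10045 - 4*25/36) = √(-10045 - 25/9) = √(-90430/9) = I*√90430/3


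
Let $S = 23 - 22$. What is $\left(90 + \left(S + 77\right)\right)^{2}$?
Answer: $28224$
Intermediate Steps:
$S = 1$
$\left(90 + \left(S + 77\right)\right)^{2} = \left(90 + \left(1 + 77\right)\right)^{2} = \left(90 + 78\right)^{2} = 168^{2} = 28224$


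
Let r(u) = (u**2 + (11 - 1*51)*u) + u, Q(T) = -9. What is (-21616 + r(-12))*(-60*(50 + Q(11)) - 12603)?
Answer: 316383252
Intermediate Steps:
r(u) = u**2 - 39*u (r(u) = (u**2 + (11 - 51)*u) + u = (u**2 - 40*u) + u = u**2 - 39*u)
(-21616 + r(-12))*(-60*(50 + Q(11)) - 12603) = (-21616 - 12*(-39 - 12))*(-60*(50 - 9) - 12603) = (-21616 - 12*(-51))*(-60*41 - 12603) = (-21616 + 612)*(-2460 - 12603) = -21004*(-15063) = 316383252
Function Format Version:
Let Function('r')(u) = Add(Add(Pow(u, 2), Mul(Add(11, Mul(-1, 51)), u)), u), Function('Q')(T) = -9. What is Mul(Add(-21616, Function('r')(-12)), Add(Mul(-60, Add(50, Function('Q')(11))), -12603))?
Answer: 316383252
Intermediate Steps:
Function('r')(u) = Add(Pow(u, 2), Mul(-39, u)) (Function('r')(u) = Add(Add(Pow(u, 2), Mul(Add(11, -51), u)), u) = Add(Add(Pow(u, 2), Mul(-40, u)), u) = Add(Pow(u, 2), Mul(-39, u)))
Mul(Add(-21616, Function('r')(-12)), Add(Mul(-60, Add(50, Function('Q')(11))), -12603)) = Mul(Add(-21616, Mul(-12, Add(-39, -12))), Add(Mul(-60, Add(50, -9)), -12603)) = Mul(Add(-21616, Mul(-12, -51)), Add(Mul(-60, 41), -12603)) = Mul(Add(-21616, 612), Add(-2460, -12603)) = Mul(-21004, -15063) = 316383252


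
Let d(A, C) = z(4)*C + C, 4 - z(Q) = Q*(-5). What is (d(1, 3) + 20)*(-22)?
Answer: -2090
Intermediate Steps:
z(Q) = 4 + 5*Q (z(Q) = 4 - Q*(-5) = 4 - (-5)*Q = 4 + 5*Q)
d(A, C) = 25*C (d(A, C) = (4 + 5*4)*C + C = (4 + 20)*C + C = 24*C + C = 25*C)
(d(1, 3) + 20)*(-22) = (25*3 + 20)*(-22) = (75 + 20)*(-22) = 95*(-22) = -2090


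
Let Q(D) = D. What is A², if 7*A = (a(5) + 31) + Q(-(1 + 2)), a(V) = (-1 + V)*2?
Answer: 1296/49 ≈ 26.449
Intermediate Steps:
a(V) = -2 + 2*V
A = 36/7 (A = (((-2 + 2*5) + 31) - (1 + 2))/7 = (((-2 + 10) + 31) - 1*3)/7 = ((8 + 31) - 3)/7 = (39 - 3)/7 = (⅐)*36 = 36/7 ≈ 5.1429)
A² = (36/7)² = 1296/49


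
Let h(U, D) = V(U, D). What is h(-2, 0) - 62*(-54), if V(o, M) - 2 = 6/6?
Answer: 3351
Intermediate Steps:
V(o, M) = 3 (V(o, M) = 2 + 6/6 = 2 + 6*(⅙) = 2 + 1 = 3)
h(U, D) = 3
h(-2, 0) - 62*(-54) = 3 - 62*(-54) = 3 + 3348 = 3351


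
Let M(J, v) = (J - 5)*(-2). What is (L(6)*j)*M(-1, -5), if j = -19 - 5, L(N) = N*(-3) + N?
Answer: 3456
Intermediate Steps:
L(N) = -2*N (L(N) = -3*N + N = -2*N)
M(J, v) = 10 - 2*J (M(J, v) = (-5 + J)*(-2) = 10 - 2*J)
j = -24
(L(6)*j)*M(-1, -5) = (-2*6*(-24))*(10 - 2*(-1)) = (-12*(-24))*(10 + 2) = 288*12 = 3456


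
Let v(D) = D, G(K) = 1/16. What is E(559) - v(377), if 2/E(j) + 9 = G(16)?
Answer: -53943/143 ≈ -377.22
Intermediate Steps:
G(K) = 1/16
E(j) = -32/143 (E(j) = 2/(-9 + 1/16) = 2/(-143/16) = 2*(-16/143) = -32/143)
E(559) - v(377) = -32/143 - 1*377 = -32/143 - 377 = -53943/143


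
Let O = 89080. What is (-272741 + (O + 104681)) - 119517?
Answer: -198497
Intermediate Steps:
(-272741 + (O + 104681)) - 119517 = (-272741 + (89080 + 104681)) - 119517 = (-272741 + 193761) - 119517 = -78980 - 119517 = -198497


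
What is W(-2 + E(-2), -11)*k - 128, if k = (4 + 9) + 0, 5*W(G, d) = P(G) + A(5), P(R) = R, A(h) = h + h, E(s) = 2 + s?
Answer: -536/5 ≈ -107.20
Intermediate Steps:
A(h) = 2*h
W(G, d) = 2 + G/5 (W(G, d) = (G + 2*5)/5 = (G + 10)/5 = (10 + G)/5 = 2 + G/5)
k = 13 (k = 13 + 0 = 13)
W(-2 + E(-2), -11)*k - 128 = (2 + (-2 + (2 - 2))/5)*13 - 128 = (2 + (-2 + 0)/5)*13 - 128 = (2 + (⅕)*(-2))*13 - 128 = (2 - ⅖)*13 - 128 = (8/5)*13 - 128 = 104/5 - 128 = -536/5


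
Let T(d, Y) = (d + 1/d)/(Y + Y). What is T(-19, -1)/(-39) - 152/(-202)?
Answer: 38035/74841 ≈ 0.50821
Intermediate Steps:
T(d, Y) = (d + 1/d)/(2*Y) (T(d, Y) = (d + 1/d)/((2*Y)) = (d + 1/d)*(1/(2*Y)) = (d + 1/d)/(2*Y))
T(-19, -1)/(-39) - 152/(-202) = ((½)*(1 + (-19)²)/(-1*(-19)))/(-39) - 152/(-202) = ((½)*(-1)*(-1/19)*(1 + 361))*(-1/39) - 152*(-1/202) = ((½)*(-1)*(-1/19)*362)*(-1/39) + 76/101 = (181/19)*(-1/39) + 76/101 = -181/741 + 76/101 = 38035/74841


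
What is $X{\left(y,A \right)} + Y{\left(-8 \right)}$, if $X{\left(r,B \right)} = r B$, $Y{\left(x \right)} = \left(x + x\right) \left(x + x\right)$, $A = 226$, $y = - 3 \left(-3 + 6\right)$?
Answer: $-1778$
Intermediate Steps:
$y = -9$ ($y = \left(-3\right) 3 = -9$)
$Y{\left(x \right)} = 4 x^{2}$ ($Y{\left(x \right)} = 2 x 2 x = 4 x^{2}$)
$X{\left(r,B \right)} = B r$
$X{\left(y,A \right)} + Y{\left(-8 \right)} = 226 \left(-9\right) + 4 \left(-8\right)^{2} = -2034 + 4 \cdot 64 = -2034 + 256 = -1778$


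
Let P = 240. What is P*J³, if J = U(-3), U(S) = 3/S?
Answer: -240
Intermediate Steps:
J = -1 (J = 3/(-3) = 3*(-⅓) = -1)
P*J³ = 240*(-1)³ = 240*(-1) = -240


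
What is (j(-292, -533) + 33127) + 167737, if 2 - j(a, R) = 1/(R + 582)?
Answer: 9842433/49 ≈ 2.0087e+5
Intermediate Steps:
j(a, R) = 2 - 1/(582 + R) (j(a, R) = 2 - 1/(R + 582) = 2 - 1/(582 + R))
(j(-292, -533) + 33127) + 167737 = ((1163 + 2*(-533))/(582 - 533) + 33127) + 167737 = ((1163 - 1066)/49 + 33127) + 167737 = ((1/49)*97 + 33127) + 167737 = (97/49 + 33127) + 167737 = 1623320/49 + 167737 = 9842433/49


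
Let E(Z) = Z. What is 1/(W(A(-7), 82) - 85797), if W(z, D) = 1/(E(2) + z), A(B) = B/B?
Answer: -3/257390 ≈ -1.1655e-5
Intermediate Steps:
A(B) = 1
W(z, D) = 1/(2 + z)
1/(W(A(-7), 82) - 85797) = 1/(1/(2 + 1) - 85797) = 1/(1/3 - 85797) = 1/(-257390/3) = -3/257390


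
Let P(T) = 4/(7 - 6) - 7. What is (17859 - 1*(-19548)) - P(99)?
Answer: 37410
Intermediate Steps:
P(T) = -3 (P(T) = 4/1 - 7 = 1*4 - 7 = 4 - 7 = -3)
(17859 - 1*(-19548)) - P(99) = (17859 - 1*(-19548)) - 1*(-3) = (17859 + 19548) + 3 = 37407 + 3 = 37410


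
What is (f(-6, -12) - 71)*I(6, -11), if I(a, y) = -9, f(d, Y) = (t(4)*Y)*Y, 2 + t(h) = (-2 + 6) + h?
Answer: -7137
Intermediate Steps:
t(h) = 2 + h (t(h) = -2 + ((-2 + 6) + h) = -2 + (4 + h) = 2 + h)
f(d, Y) = 6*Y² (f(d, Y) = ((2 + 4)*Y)*Y = (6*Y)*Y = 6*Y²)
(f(-6, -12) - 71)*I(6, -11) = (6*(-12)² - 71)*(-9) = (6*144 - 71)*(-9) = (864 - 71)*(-9) = 793*(-9) = -7137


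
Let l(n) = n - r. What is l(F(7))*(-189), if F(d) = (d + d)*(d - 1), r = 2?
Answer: -15498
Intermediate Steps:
F(d) = 2*d*(-1 + d) (F(d) = (2*d)*(-1 + d) = 2*d*(-1 + d))
l(n) = -2 + n (l(n) = n - 1*2 = n - 2 = -2 + n)
l(F(7))*(-189) = (-2 + 2*7*(-1 + 7))*(-189) = (-2 + 2*7*6)*(-189) = (-2 + 84)*(-189) = 82*(-189) = -15498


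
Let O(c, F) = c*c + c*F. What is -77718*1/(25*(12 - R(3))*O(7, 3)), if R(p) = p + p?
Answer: -12953/1750 ≈ -7.4017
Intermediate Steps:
O(c, F) = c² + F*c
R(p) = 2*p
-77718*1/(25*(12 - R(3))*O(7, 3)) = -77718*1/(175*(3 + 7)*(12 - 2*3)) = -77718*1/(1750*(12 - 1*6)) = -77718*1/(1750*(12 - 6)) = -77718/((6*25)*70) = -77718/(150*70) = -77718/10500 = -77718*1/10500 = -12953/1750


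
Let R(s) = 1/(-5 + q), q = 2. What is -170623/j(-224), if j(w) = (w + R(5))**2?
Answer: -1535607/452929 ≈ -3.3904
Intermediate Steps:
R(s) = -1/3 (R(s) = 1/(-5 + 2) = 1/(-3) = -1/3)
j(w) = (-1/3 + w)**2 (j(w) = (w - 1/3)**2 = (-1/3 + w)**2)
-170623/j(-224) = -170623*9/(-1 + 3*(-224))**2 = -170623*9/(-1 - 672)**2 = -170623/((1/9)*(-673)**2) = -170623/((1/9)*452929) = -170623/452929/9 = -170623*9/452929 = -1535607/452929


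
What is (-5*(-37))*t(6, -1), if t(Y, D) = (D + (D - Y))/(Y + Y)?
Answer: -370/3 ≈ -123.33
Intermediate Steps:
t(Y, D) = (-Y + 2*D)/(2*Y) (t(Y, D) = (-Y + 2*D)/((2*Y)) = (-Y + 2*D)*(1/(2*Y)) = (-Y + 2*D)/(2*Y))
(-5*(-37))*t(6, -1) = (-5*(-37))*((-1 - 1/2*6)/6) = 185*((-1 - 3)/6) = 185*((1/6)*(-4)) = 185*(-2/3) = -370/3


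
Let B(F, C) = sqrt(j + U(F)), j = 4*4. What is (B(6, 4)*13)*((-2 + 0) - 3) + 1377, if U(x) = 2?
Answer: 1377 - 195*sqrt(2) ≈ 1101.2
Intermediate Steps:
j = 16
B(F, C) = 3*sqrt(2) (B(F, C) = sqrt(16 + 2) = sqrt(18) = 3*sqrt(2))
(B(6, 4)*13)*((-2 + 0) - 3) + 1377 = ((3*sqrt(2))*13)*((-2 + 0) - 3) + 1377 = (39*sqrt(2))*(-2 - 3) + 1377 = (39*sqrt(2))*(-5) + 1377 = -195*sqrt(2) + 1377 = 1377 - 195*sqrt(2)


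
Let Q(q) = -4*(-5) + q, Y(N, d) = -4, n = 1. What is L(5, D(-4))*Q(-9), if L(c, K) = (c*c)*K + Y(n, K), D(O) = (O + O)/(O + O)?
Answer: 231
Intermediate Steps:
Q(q) = 20 + q
D(O) = 1 (D(O) = (2*O)/((2*O)) = (2*O)*(1/(2*O)) = 1)
L(c, K) = -4 + K*c**2 (L(c, K) = (c*c)*K - 4 = c**2*K - 4 = K*c**2 - 4 = -4 + K*c**2)
L(5, D(-4))*Q(-9) = (-4 + 1*5**2)*(20 - 9) = (-4 + 1*25)*11 = (-4 + 25)*11 = 21*11 = 231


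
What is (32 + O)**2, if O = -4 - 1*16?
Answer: 144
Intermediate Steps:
O = -20 (O = -4 - 16 = -20)
(32 + O)**2 = (32 - 20)**2 = 12**2 = 144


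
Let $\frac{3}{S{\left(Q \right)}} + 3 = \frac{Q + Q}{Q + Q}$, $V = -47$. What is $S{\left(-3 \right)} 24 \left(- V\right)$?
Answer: $-1692$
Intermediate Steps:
$S{\left(Q \right)} = - \frac{3}{2}$ ($S{\left(Q \right)} = \frac{3}{-3 + \frac{Q + Q}{Q + Q}} = \frac{3}{-3 + \frac{2 Q}{2 Q}} = \frac{3}{-3 + 2 Q \frac{1}{2 Q}} = \frac{3}{-3 + 1} = \frac{3}{-2} = 3 \left(- \frac{1}{2}\right) = - \frac{3}{2}$)
$S{\left(-3 \right)} 24 \left(- V\right) = \left(- \frac{3}{2}\right) 24 \left(\left(-1\right) \left(-47\right)\right) = \left(-36\right) 47 = -1692$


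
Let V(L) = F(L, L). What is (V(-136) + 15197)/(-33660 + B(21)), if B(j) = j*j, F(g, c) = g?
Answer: -15061/33219 ≈ -0.45338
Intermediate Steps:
V(L) = L
B(j) = j²
(V(-136) + 15197)/(-33660 + B(21)) = (-136 + 15197)/(-33660 + 21²) = 15061/(-33660 + 441) = 15061/(-33219) = 15061*(-1/33219) = -15061/33219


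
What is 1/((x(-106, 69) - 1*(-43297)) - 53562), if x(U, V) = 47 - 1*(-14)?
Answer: -1/10204 ≈ -9.8001e-5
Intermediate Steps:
x(U, V) = 61 (x(U, V) = 47 + 14 = 61)
1/((x(-106, 69) - 1*(-43297)) - 53562) = 1/((61 - 1*(-43297)) - 53562) = 1/((61 + 43297) - 53562) = 1/(43358 - 53562) = 1/(-10204) = -1/10204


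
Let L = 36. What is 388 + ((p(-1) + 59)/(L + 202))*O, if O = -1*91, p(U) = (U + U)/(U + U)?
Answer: 6206/17 ≈ 365.06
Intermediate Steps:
p(U) = 1 (p(U) = (2*U)/((2*U)) = (2*U)*(1/(2*U)) = 1)
O = -91
388 + ((p(-1) + 59)/(L + 202))*O = 388 + ((1 + 59)/(36 + 202))*(-91) = 388 + (60/238)*(-91) = 388 + (60*(1/238))*(-91) = 388 + (30/119)*(-91) = 388 - 390/17 = 6206/17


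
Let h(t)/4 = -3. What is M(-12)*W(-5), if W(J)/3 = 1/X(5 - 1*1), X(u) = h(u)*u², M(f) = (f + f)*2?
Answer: ¾ ≈ 0.75000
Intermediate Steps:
h(t) = -12 (h(t) = 4*(-3) = -12)
M(f) = 4*f (M(f) = (2*f)*2 = 4*f)
X(u) = -12*u²
W(J) = -1/64 (W(J) = 3/((-12*(5 - 1*1)²)) = 3/((-12*(5 - 1)²)) = 3/((-12*4²)) = 3/((-12*16)) = 3/(-192) = 3*(-1/192) = -1/64)
M(-12)*W(-5) = (4*(-12))*(-1/64) = -48*(-1/64) = ¾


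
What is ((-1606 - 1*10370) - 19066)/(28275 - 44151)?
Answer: 15521/7938 ≈ 1.9553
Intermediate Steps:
((-1606 - 1*10370) - 19066)/(28275 - 44151) = ((-1606 - 10370) - 19066)/(-15876) = (-11976 - 19066)*(-1/15876) = -31042*(-1/15876) = 15521/7938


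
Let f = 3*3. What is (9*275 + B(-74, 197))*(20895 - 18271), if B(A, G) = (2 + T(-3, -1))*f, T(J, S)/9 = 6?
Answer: 7816896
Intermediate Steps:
T(J, S) = 54 (T(J, S) = 9*6 = 54)
f = 9
B(A, G) = 504 (B(A, G) = (2 + 54)*9 = 56*9 = 504)
(9*275 + B(-74, 197))*(20895 - 18271) = (9*275 + 504)*(20895 - 18271) = (2475 + 504)*2624 = 2979*2624 = 7816896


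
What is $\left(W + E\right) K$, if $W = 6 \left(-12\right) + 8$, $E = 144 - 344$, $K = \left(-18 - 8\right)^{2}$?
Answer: $-178464$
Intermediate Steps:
$K = 676$ ($K = \left(-26\right)^{2} = 676$)
$E = -200$ ($E = 144 - 344 = -200$)
$W = -64$ ($W = -72 + 8 = -64$)
$\left(W + E\right) K = \left(-64 - 200\right) 676 = \left(-264\right) 676 = -178464$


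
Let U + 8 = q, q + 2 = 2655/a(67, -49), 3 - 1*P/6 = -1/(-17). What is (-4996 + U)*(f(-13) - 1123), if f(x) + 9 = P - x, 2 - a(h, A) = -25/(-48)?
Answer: 4268581878/1207 ≈ 3.5365e+6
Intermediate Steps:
a(h, A) = 71/48 (a(h, A) = 2 - (-25)/(-48) = 2 - (-25)*(-1)/48 = 2 - 1*25/48 = 2 - 25/48 = 71/48)
P = 300/17 (P = 18 - (-6)/(-17) = 18 - (-6)*(-1)/17 = 18 - 6*1/17 = 18 - 6/17 = 300/17 ≈ 17.647)
q = 127298/71 (q = -2 + 2655/(71/48) = -2 + 2655*(48/71) = -2 + 127440/71 = 127298/71 ≈ 1792.9)
U = 126730/71 (U = -8 + 127298/71 = 126730/71 ≈ 1784.9)
f(x) = 147/17 - x (f(x) = -9 + (300/17 - x) = 147/17 - x)
(-4996 + U)*(f(-13) - 1123) = (-4996 + 126730/71)*((147/17 - 1*(-13)) - 1123) = -227986*((147/17 + 13) - 1123)/71 = -227986*(368/17 - 1123)/71 = -227986/71*(-18723/17) = 4268581878/1207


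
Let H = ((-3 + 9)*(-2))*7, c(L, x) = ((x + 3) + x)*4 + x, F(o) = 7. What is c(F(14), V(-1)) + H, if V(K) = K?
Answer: -81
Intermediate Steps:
c(L, x) = 12 + 9*x (c(L, x) = ((3 + x) + x)*4 + x = (3 + 2*x)*4 + x = (12 + 8*x) + x = 12 + 9*x)
H = -84 (H = (6*(-2))*7 = -12*7 = -84)
c(F(14), V(-1)) + H = (12 + 9*(-1)) - 84 = (12 - 9) - 84 = 3 - 84 = -81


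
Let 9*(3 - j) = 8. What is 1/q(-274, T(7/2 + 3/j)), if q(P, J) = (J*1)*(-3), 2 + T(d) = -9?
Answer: 1/33 ≈ 0.030303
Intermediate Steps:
j = 19/9 (j = 3 - ⅑*8 = 3 - 8/9 = 19/9 ≈ 2.1111)
T(d) = -11 (T(d) = -2 - 9 = -11)
q(P, J) = -3*J (q(P, J) = J*(-3) = -3*J)
1/q(-274, T(7/2 + 3/j)) = 1/(-3*(-11)) = 1/33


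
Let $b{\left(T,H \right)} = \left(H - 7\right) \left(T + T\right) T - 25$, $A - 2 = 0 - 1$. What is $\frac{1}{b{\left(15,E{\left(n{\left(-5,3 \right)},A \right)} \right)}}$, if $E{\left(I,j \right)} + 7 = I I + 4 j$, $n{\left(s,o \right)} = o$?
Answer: $- \frac{1}{475} \approx -0.0021053$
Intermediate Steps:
$A = 1$ ($A = 2 + \left(0 - 1\right) = 2 - 1 = 1$)
$E{\left(I,j \right)} = -7 + I^{2} + 4 j$ ($E{\left(I,j \right)} = -7 + \left(I I + 4 j\right) = -7 + \left(I^{2} + 4 j\right) = -7 + I^{2} + 4 j$)
$b{\left(T,H \right)} = -25 + 2 T^{2} \left(-7 + H\right)$ ($b{\left(T,H \right)} = \left(-7 + H\right) 2 T T - 25 = 2 T \left(-7 + H\right) T - 25 = 2 T^{2} \left(-7 + H\right) - 25 = -25 + 2 T^{2} \left(-7 + H\right)$)
$\frac{1}{b{\left(15,E{\left(n{\left(-5,3 \right)},A \right)} \right)}} = \frac{1}{-25 - 14 \cdot 15^{2} + 2 \left(-7 + 3^{2} + 4 \cdot 1\right) 15^{2}} = \frac{1}{-25 - 3150 + 2 \left(-7 + 9 + 4\right) 225} = \frac{1}{-25 - 3150 + 2 \cdot 6 \cdot 225} = \frac{1}{-25 - 3150 + 2700} = \frac{1}{-475} = - \frac{1}{475}$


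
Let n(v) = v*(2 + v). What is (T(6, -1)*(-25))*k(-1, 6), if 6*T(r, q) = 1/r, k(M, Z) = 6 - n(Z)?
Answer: 175/6 ≈ 29.167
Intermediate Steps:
k(M, Z) = 6 - Z*(2 + Z)
T(r, q) = 1/(6*r)
(T(6, -1)*(-25))*k(-1, 6) = (((1/6)/6)*(-25))*(6 - 1*6*(2 + 6)) = (((1/6)*(1/6))*(-25))*(6 - 1*6*8) = ((1/36)*(-25))*(6 - 48) = -25/36*(-42) = 175/6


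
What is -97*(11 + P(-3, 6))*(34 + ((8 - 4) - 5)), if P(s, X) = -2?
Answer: -28809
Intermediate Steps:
-97*(11 + P(-3, 6))*(34 + ((8 - 4) - 5)) = -97*(11 - 2)*(34 + ((8 - 4) - 5)) = -873*(34 + (4 - 5)) = -873*(34 - 1) = -873*33 = -97*297 = -28809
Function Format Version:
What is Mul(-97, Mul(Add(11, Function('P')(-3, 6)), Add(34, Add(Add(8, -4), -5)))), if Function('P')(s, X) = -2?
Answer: -28809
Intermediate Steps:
Mul(-97, Mul(Add(11, Function('P')(-3, 6)), Add(34, Add(Add(8, -4), -5)))) = Mul(-97, Mul(Add(11, -2), Add(34, Add(Add(8, -4), -5)))) = Mul(-97, Mul(9, Add(34, Add(4, -5)))) = Mul(-97, Mul(9, Add(34, -1))) = Mul(-97, Mul(9, 33)) = Mul(-97, 297) = -28809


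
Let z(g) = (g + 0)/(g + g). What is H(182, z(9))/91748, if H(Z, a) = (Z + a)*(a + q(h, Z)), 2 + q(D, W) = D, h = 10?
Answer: 6205/366992 ≈ 0.016908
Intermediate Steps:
q(D, W) = -2 + D
z(g) = ½ (z(g) = g/((2*g)) = g*(1/(2*g)) = ½)
H(Z, a) = (8 + a)*(Z + a) (H(Z, a) = (Z + a)*(a + (-2 + 10)) = (Z + a)*(a + 8) = (Z + a)*(8 + a) = (8 + a)*(Z + a))
H(182, z(9))/91748 = ((½)² + 8*182 + 8*(½) + 182*(½))/91748 = (¼ + 1456 + 4 + 91)*(1/91748) = (6205/4)*(1/91748) = 6205/366992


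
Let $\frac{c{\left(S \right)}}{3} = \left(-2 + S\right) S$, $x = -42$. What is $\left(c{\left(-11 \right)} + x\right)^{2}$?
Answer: $149769$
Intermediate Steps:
$c{\left(S \right)} = 3 S \left(-2 + S\right)$ ($c{\left(S \right)} = 3 \left(-2 + S\right) S = 3 S \left(-2 + S\right)$)
$\left(c{\left(-11 \right)} + x\right)^{2} = \left(3 \left(-11\right) \left(-2 - 11\right) - 42\right)^{2} = \left(3 \left(-11\right) \left(-13\right) - 42\right)^{2} = \left(429 - 42\right)^{2} = 387^{2} = 149769$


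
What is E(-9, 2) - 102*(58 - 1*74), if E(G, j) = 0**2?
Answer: 1632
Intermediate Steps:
E(G, j) = 0
E(-9, 2) - 102*(58 - 1*74) = 0 - 102*(58 - 1*74) = 0 - 102*(58 - 74) = 0 - 102*(-16) = 0 + 1632 = 1632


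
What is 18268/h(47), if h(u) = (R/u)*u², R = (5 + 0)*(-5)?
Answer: -18268/1175 ≈ -15.547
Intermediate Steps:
R = -25 (R = 5*(-5) = -25)
h(u) = -25*u (h(u) = (-25/u)*u² = -25*u)
18268/h(47) = 18268/((-25*47)) = 18268/(-1175) = 18268*(-1/1175) = -18268/1175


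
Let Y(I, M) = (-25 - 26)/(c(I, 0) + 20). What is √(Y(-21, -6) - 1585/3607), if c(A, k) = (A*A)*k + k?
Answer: I*√3889373995/36070 ≈ 1.729*I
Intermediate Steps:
c(A, k) = k + k*A² (c(A, k) = A²*k + k = k*A² + k = k + k*A²)
Y(I, M) = -51/20 (Y(I, M) = (-25 - 26)/(0*(1 + I²) + 20) = -51/(0 + 20) = -51/20)
√(Y(-21, -6) - 1585/3607) = √(-51/20 - 1585/3607) = √(-215657/72140) = I*√3889373995/36070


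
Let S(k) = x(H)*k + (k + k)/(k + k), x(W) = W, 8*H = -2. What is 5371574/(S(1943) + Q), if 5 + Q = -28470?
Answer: -21486296/115839 ≈ -185.48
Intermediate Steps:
H = -¼ (H = (⅛)*(-2) = -¼ ≈ -0.25000)
Q = -28475 (Q = -5 - 28470 = -28475)
S(k) = 1 - k/4 (S(k) = -k/4 + (k + k)/(k + k) = -k/4 + (2*k)/((2*k)) = -k/4 + (2*k)*(1/(2*k)) = -k/4 + 1 = 1 - k/4)
5371574/(S(1943) + Q) = 5371574/((1 - ¼*1943) - 28475) = 5371574/((1 - 1943/4) - 28475) = 5371574/(-1939/4 - 28475) = 5371574/(-115839/4) = 5371574*(-4/115839) = -21486296/115839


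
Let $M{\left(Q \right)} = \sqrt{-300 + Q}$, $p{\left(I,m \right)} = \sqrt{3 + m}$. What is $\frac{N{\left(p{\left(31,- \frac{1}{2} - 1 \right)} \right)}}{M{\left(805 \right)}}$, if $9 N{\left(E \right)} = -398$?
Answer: $- \frac{398 \sqrt{505}}{4545} \approx -1.9679$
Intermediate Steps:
$N{\left(E \right)} = - \frac{398}{9}$ ($N{\left(E \right)} = \frac{1}{9} \left(-398\right) = - \frac{398}{9}$)
$\frac{N{\left(p{\left(31,- \frac{1}{2} - 1 \right)} \right)}}{M{\left(805 \right)}} = - \frac{398}{9 \sqrt{-300 + 805}} = - \frac{398}{9 \sqrt{505}} = - \frac{398 \frac{\sqrt{505}}{505}}{9} = - \frac{398 \sqrt{505}}{4545}$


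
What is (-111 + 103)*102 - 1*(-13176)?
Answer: 12360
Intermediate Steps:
(-111 + 103)*102 - 1*(-13176) = -8*102 + 13176 = -816 + 13176 = 12360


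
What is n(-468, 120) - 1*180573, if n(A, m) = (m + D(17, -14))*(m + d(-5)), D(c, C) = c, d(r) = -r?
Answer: -163448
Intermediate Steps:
n(A, m) = (5 + m)*(17 + m) (n(A, m) = (m + 17)*(m - 1*(-5)) = (17 + m)*(m + 5) = (17 + m)*(5 + m) = (5 + m)*(17 + m))
n(-468, 120) - 1*180573 = (85 + 120**2 + 22*120) - 1*180573 = (85 + 14400 + 2640) - 180573 = 17125 - 180573 = -163448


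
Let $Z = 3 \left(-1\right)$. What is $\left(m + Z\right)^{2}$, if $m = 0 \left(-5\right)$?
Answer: $9$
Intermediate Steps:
$Z = -3$
$m = 0$
$\left(m + Z\right)^{2} = \left(0 - 3\right)^{2} = \left(-3\right)^{2} = 9$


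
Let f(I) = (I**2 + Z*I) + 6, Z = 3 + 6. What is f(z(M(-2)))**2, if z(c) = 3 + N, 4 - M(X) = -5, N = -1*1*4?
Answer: 4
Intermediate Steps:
N = -4 (N = -1*4 = -4)
M(X) = 9 (M(X) = 4 - 1*(-5) = 4 + 5 = 9)
Z = 9
z(c) = -1 (z(c) = 3 - 4 = -1)
f(I) = 6 + I**2 + 9*I (f(I) = (I**2 + 9*I) + 6 = 6 + I**2 + 9*I)
f(z(M(-2)))**2 = (6 + (-1)**2 + 9*(-1))**2 = (6 + 1 - 9)**2 = (-2)**2 = 4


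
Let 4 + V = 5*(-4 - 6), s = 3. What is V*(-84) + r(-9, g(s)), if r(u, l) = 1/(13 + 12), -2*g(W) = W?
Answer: 113401/25 ≈ 4536.0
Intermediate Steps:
g(W) = -W/2
V = -54 (V = -4 + 5*(-4 - 6) = -4 + 5*(-10) = -4 - 50 = -54)
r(u, l) = 1/25
V*(-84) + r(-9, g(s)) = -54*(-84) + 1/25 = 4536 + 1/25 = 113401/25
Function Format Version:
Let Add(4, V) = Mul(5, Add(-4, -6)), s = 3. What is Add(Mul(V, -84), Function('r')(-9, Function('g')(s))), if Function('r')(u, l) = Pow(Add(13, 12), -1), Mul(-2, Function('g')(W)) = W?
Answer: Rational(113401, 25) ≈ 4536.0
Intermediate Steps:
Function('g')(W) = Mul(Rational(-1, 2), W)
V = -54 (V = Add(-4, Mul(5, Add(-4, -6))) = Add(-4, Mul(5, -10)) = Add(-4, -50) = -54)
Function('r')(u, l) = Rational(1, 25) (Function('r')(u, l) = Pow(25, -1) = Rational(1, 25))
Add(Mul(V, -84), Function('r')(-9, Function('g')(s))) = Add(Mul(-54, -84), Rational(1, 25)) = Add(4536, Rational(1, 25)) = Rational(113401, 25)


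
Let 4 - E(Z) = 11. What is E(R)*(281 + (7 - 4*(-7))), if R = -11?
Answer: -2212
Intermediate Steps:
E(Z) = -7 (E(Z) = 4 - 1*11 = 4 - 11 = -7)
E(R)*(281 + (7 - 4*(-7))) = -7*(281 + (7 - 4*(-7))) = -7*(281 + (7 + 28)) = -7*(281 + 35) = -7*316 = -2212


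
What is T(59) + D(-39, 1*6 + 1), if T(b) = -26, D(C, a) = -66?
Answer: -92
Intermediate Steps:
T(59) + D(-39, 1*6 + 1) = -26 - 66 = -92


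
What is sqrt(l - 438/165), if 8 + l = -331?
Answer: I*sqrt(1033505)/55 ≈ 18.484*I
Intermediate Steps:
l = -339 (l = -8 - 331 = -339)
sqrt(l - 438/165) = sqrt(-339 - 438/165) = sqrt(-339 - 438*1/165) = sqrt(-339 - 146/55) = sqrt(-18791/55) = I*sqrt(1033505)/55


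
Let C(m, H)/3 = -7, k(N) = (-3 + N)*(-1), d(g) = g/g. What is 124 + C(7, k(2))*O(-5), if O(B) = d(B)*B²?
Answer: -401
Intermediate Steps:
d(g) = 1
k(N) = 3 - N
C(m, H) = -21 (C(m, H) = 3*(-7) = -21)
O(B) = B² (O(B) = 1*B² = B²)
124 + C(7, k(2))*O(-5) = 124 - 21*(-5)² = 124 - 21*25 = 124 - 525 = -401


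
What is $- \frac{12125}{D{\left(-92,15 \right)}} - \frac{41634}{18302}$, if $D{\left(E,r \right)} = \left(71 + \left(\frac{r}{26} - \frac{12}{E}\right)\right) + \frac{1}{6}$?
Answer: $- \frac{100869512682}{589974121} \approx -170.97$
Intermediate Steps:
$D{\left(E,r \right)} = \frac{427}{6} - \frac{12}{E} + \frac{r}{26}$ ($D{\left(E,r \right)} = \left(71 + \left(r \frac{1}{26} - \frac{12}{E}\right)\right) + \frac{1}{6} = \left(71 + \left(\frac{r}{26} - \frac{12}{E}\right)\right) + \frac{1}{6} = \left(71 + \left(- \frac{12}{E} + \frac{r}{26}\right)\right) + \frac{1}{6} = \left(71 - \frac{12}{E} + \frac{r}{26}\right) + \frac{1}{6} = \frac{427}{6} - \frac{12}{E} + \frac{r}{26}$)
$- \frac{12125}{D{\left(-92,15 \right)}} - \frac{41634}{18302} = - \frac{12125}{\frac{427}{6} - \frac{12}{-92} + \frac{1}{26} \cdot 15} - \frac{41634}{18302} = - \frac{12125}{\frac{427}{6} - - \frac{3}{23} + \frac{15}{26}} - \frac{20817}{9151} = - \frac{12125}{\frac{427}{6} + \frac{3}{23} + \frac{15}{26}} - \frac{20817}{9151} = - \frac{12125}{\frac{64471}{897}} - \frac{20817}{9151} = \left(-12125\right) \frac{897}{64471} - \frac{20817}{9151} = - \frac{10876125}{64471} - \frac{20817}{9151} = - \frac{100869512682}{589974121}$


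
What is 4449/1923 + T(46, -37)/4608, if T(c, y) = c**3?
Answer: 8653255/369216 ≈ 23.437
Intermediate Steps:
4449/1923 + T(46, -37)/4608 = 4449/1923 + 46**3/4608 = 4449*(1/1923) + 97336*(1/4608) = 1483/641 + 12167/576 = 8653255/369216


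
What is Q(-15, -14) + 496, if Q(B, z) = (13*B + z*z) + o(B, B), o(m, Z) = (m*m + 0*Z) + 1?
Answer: 723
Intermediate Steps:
o(m, Z) = 1 + m² (o(m, Z) = (m² + 0) + 1 = m² + 1 = 1 + m²)
Q(B, z) = 1 + B² + z² + 13*B (Q(B, z) = (13*B + z*z) + (1 + B²) = (13*B + z²) + (1 + B²) = (z² + 13*B) + (1 + B²) = 1 + B² + z² + 13*B)
Q(-15, -14) + 496 = (1 + (-15)² + (-14)² + 13*(-15)) + 496 = (1 + 225 + 196 - 195) + 496 = 227 + 496 = 723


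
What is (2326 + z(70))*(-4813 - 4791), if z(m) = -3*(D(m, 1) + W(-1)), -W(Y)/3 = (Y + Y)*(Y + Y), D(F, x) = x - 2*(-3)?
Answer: -22482964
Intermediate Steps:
D(F, x) = 6 + x (D(F, x) = x + 6 = 6 + x)
W(Y) = -12*Y**2 (W(Y) = -3*(Y + Y)*(Y + Y) = -3*2*Y*2*Y = -12*Y**2)
z(m) = 15 (z(m) = -3*((6 + 1) - 12*(-1)**2) = -3*(7 - 12*1) = -3*(7 - 12) = -3*(-5) = 15)
(2326 + z(70))*(-4813 - 4791) = (2326 + 15)*(-4813 - 4791) = 2341*(-9604) = -22482964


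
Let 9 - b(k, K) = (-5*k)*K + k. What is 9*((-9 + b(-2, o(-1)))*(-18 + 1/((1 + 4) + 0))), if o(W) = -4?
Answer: -33642/5 ≈ -6728.4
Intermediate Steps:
b(k, K) = 9 - k + 5*K*k (b(k, K) = 9 - ((-5*k)*K + k) = 9 - (-5*K*k + k) = 9 - (k - 5*K*k) = 9 + (-k + 5*K*k) = 9 - k + 5*K*k)
9*((-9 + b(-2, o(-1)))*(-18 + 1/((1 + 4) + 0))) = 9*((-9 + (9 - 1*(-2) + 5*(-4)*(-2)))*(-18 + 1/((1 + 4) + 0))) = 9*((-9 + (9 + 2 + 40))*(-18 + 1/(5 + 0))) = 9*((-9 + 51)*(-18 + 1/5)) = 9*(42*(-18 + ⅕)) = 9*(42*(-89/5)) = 9*(-3738/5) = -33642/5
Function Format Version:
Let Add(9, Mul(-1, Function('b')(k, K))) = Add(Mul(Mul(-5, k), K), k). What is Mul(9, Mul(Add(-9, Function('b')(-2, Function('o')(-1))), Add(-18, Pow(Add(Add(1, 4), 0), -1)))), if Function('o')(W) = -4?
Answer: Rational(-33642, 5) ≈ -6728.4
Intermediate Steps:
Function('b')(k, K) = Add(9, Mul(-1, k), Mul(5, K, k)) (Function('b')(k, K) = Add(9, Mul(-1, Add(Mul(Mul(-5, k), K), k))) = Add(9, Mul(-1, Add(Mul(-5, K, k), k))) = Add(9, Mul(-1, Add(k, Mul(-5, K, k)))) = Add(9, Add(Mul(-1, k), Mul(5, K, k))) = Add(9, Mul(-1, k), Mul(5, K, k)))
Mul(9, Mul(Add(-9, Function('b')(-2, Function('o')(-1))), Add(-18, Pow(Add(Add(1, 4), 0), -1)))) = Mul(9, Mul(Add(-9, Add(9, Mul(-1, -2), Mul(5, -4, -2))), Add(-18, Pow(Add(Add(1, 4), 0), -1)))) = Mul(9, Mul(Add(-9, Add(9, 2, 40)), Add(-18, Pow(Add(5, 0), -1)))) = Mul(9, Mul(Add(-9, 51), Add(-18, Pow(5, -1)))) = Mul(9, Mul(42, Add(-18, Rational(1, 5)))) = Mul(9, Mul(42, Rational(-89, 5))) = Mul(9, Rational(-3738, 5)) = Rational(-33642, 5)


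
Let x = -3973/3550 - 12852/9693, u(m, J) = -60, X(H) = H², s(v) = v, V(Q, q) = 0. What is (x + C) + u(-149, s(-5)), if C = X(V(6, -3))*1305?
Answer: -79583107/1274450 ≈ -62.445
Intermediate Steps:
C = 0 (C = 0²*1305 = 0*1305 = 0)
x = -3116107/1274450 (x = -3973*1/3550 - 12852*1/9693 = -3973/3550 - 476/359 = -3116107/1274450 ≈ -2.4451)
(x + C) + u(-149, s(-5)) = (-3116107/1274450 + 0) - 60 = -3116107/1274450 - 60 = -79583107/1274450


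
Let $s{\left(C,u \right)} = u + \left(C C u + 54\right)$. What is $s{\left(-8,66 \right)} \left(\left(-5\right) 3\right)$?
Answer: $-65160$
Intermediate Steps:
$s{\left(C,u \right)} = 54 + u + u C^{2}$ ($s{\left(C,u \right)} = u + \left(C^{2} u + 54\right) = u + \left(u C^{2} + 54\right) = u + \left(54 + u C^{2}\right) = 54 + u + u C^{2}$)
$s{\left(-8,66 \right)} \left(\left(-5\right) 3\right) = \left(54 + 66 + 66 \left(-8\right)^{2}\right) \left(\left(-5\right) 3\right) = \left(54 + 66 + 66 \cdot 64\right) \left(-15\right) = \left(54 + 66 + 4224\right) \left(-15\right) = 4344 \left(-15\right) = -65160$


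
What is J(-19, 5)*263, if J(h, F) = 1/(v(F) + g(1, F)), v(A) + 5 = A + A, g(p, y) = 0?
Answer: 263/5 ≈ 52.600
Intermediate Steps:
v(A) = -5 + 2*A (v(A) = -5 + (A + A) = -5 + 2*A)
J(h, F) = 1/(-5 + 2*F) (J(h, F) = 1/((-5 + 2*F) + 0) = 1/(-5 + 2*F))
J(-19, 5)*263 = 263/(-5 + 2*5) = 263/(-5 + 10) = 263/5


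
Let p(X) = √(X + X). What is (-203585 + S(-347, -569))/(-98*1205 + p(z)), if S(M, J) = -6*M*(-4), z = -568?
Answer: 12512403085/6972624618 + 211913*I*√71/3486312309 ≈ 1.7945 + 0.00051218*I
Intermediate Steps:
S(M, J) = 24*M
p(X) = √2*√X (p(X) = √(2*X) = √2*√X)
(-203585 + S(-347, -569))/(-98*1205 + p(z)) = (-203585 + 24*(-347))/(-98*1205 + √2*√(-568)) = (-203585 - 8328)/(-118090 + √2*(2*I*√142)) = -211913/(-118090 + 4*I*√71)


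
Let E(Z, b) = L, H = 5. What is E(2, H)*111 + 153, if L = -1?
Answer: 42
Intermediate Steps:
E(Z, b) = -1
E(2, H)*111 + 153 = -1*111 + 153 = -111 + 153 = 42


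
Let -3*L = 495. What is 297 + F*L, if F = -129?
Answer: 21582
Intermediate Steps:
L = -165 (L = -⅓*495 = -165)
297 + F*L = 297 - 129*(-165) = 297 + 21285 = 21582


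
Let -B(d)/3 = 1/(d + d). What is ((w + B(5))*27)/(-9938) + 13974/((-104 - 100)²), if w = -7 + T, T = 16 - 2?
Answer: 3219247/10136760 ≈ 0.31758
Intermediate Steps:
T = 14
B(d) = -3/(2*d) (B(d) = -3/(d + d) = -3*1/(2*d) = -3/(2*d))
w = 7 (w = -7 + 14 = 7)
((w + B(5))*27)/(-9938) + 13974/((-104 - 100)²) = ((7 - 3/2/5)*27)/(-9938) + 13974/((-104 - 100)²) = ((7 - 3/2*⅕)*27)*(-1/9938) + 13974/((-204)²) = ((7 - 3/10)*27)*(-1/9938) + 13974/41616 = ((67/10)*27)*(-1/9938) + 13974*(1/41616) = (1809/10)*(-1/9938) + 137/408 = -1809/99380 + 137/408 = 3219247/10136760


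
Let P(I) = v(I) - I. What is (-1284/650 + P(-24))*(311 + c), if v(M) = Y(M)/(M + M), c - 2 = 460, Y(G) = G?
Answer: 11317493/650 ≈ 17412.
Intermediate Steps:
c = 462 (c = 2 + 460 = 462)
v(M) = 1/2 (v(M) = M/(M + M) = M/((2*M)) = M*(1/(2*M)) = 1/2)
P(I) = 1/2 - I
(-1284/650 + P(-24))*(311 + c) = (-1284/650 + (1/2 - 1*(-24)))*(311 + 462) = (-1284*1/650 + (1/2 + 24))*773 = (-642/325 + 49/2)*773 = (14641/650)*773 = 11317493/650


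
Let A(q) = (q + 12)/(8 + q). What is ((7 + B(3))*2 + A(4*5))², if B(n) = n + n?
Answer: 36100/49 ≈ 736.73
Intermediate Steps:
A(q) = (12 + q)/(8 + q)
B(n) = 2*n
((7 + B(3))*2 + A(4*5))² = ((7 + 2*3)*2 + (12 + 4*5)/(8 + 4*5))² = ((7 + 6)*2 + (12 + 20)/(8 + 20))² = (13*2 + 32/28)² = (26 + (1/28)*32)² = (26 + 8/7)² = (190/7)² = 36100/49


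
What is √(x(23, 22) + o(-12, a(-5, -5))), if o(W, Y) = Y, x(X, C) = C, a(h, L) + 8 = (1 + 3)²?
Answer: √30 ≈ 5.4772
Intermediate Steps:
a(h, L) = 8 (a(h, L) = -8 + (1 + 3)² = -8 + 4² = -8 + 16 = 8)
√(x(23, 22) + o(-12, a(-5, -5))) = √(22 + 8) = √30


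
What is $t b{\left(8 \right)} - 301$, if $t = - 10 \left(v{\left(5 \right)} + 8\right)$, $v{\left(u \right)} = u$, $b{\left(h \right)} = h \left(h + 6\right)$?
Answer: $-14861$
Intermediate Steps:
$b{\left(h \right)} = h \left(6 + h\right)$
$t = -130$ ($t = - 10 \left(5 + 8\right) = \left(-10\right) 13 = -130$)
$t b{\left(8 \right)} - 301 = - 130 \cdot 8 \left(6 + 8\right) - 301 = - 130 \cdot 8 \cdot 14 - 301 = \left(-130\right) 112 - 301 = -14560 - 301 = -14861$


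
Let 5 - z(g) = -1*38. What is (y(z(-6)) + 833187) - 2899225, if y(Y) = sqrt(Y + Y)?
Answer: -2066038 + sqrt(86) ≈ -2.0660e+6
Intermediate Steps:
z(g) = 43 (z(g) = 5 - (-1)*38 = 5 - 1*(-38) = 5 + 38 = 43)
y(Y) = sqrt(2)*sqrt(Y) (y(Y) = sqrt(2*Y) = sqrt(2)*sqrt(Y))
(y(z(-6)) + 833187) - 2899225 = (sqrt(2)*sqrt(43) + 833187) - 2899225 = (sqrt(86) + 833187) - 2899225 = (833187 + sqrt(86)) - 2899225 = -2066038 + sqrt(86)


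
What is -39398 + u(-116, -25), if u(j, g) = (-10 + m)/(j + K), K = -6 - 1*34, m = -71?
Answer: -2048669/52 ≈ -39398.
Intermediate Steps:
K = -40 (K = -6 - 34 = -40)
u(j, g) = -81/(-40 + j) (u(j, g) = (-10 - 71)/(j - 40) = -81/(-40 + j))
-39398 + u(-116, -25) = -39398 - 81/(-40 - 116) = -39398 - 81/(-156) = -39398 - 81*(-1/156) = -39398 + 27/52 = -2048669/52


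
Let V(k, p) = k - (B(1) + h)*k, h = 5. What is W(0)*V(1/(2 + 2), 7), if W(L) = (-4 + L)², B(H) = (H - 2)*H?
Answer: -12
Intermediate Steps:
B(H) = H*(-2 + H) (B(H) = (-2 + H)*H = H*(-2 + H))
V(k, p) = -3*k (V(k, p) = k - (1*(-2 + 1) + 5)*k = k - (1*(-1) + 5)*k = k - (-1 + 5)*k = k - 4*k = -3*k)
W(0)*V(1/(2 + 2), 7) = (-4 + 0)²*(-3/(2 + 2)) = (-4)²*(-3/4) = 16*(-3*¼) = 16*(-¾) = -12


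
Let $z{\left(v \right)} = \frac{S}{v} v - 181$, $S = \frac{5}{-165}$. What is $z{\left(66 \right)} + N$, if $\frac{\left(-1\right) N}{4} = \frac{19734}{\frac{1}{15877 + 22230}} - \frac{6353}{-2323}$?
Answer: $- \frac{230591371594366}{76659} \approx -3.008 \cdot 10^{9}$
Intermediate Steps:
$S = - \frac{1}{33}$ ($S = 5 \left(- \frac{1}{165}\right) = - \frac{1}{33} \approx -0.030303$)
$N = - \frac{6987616900508}{2323}$ ($N = - 4 \left(\frac{19734}{\frac{1}{15877 + 22230}} - \frac{6353}{-2323}\right) = - 4 \left(\frac{19734}{\frac{1}{38107}} - - \frac{6353}{2323}\right) = - 4 \left(19734 \frac{1}{\frac{1}{38107}} + \frac{6353}{2323}\right) = - 4 \left(19734 \cdot 38107 + \frac{6353}{2323}\right) = - 4 \left(752003538 + \frac{6353}{2323}\right) = \left(-4\right) \frac{1746904225127}{2323} = - \frac{6987616900508}{2323} \approx -3.008 \cdot 10^{9}$)
$z{\left(v \right)} = - \frac{5974}{33}$ ($z{\left(v \right)} = - \frac{1}{33 v} v - 181 = - \frac{1}{33} - 181 = - \frac{5974}{33}$)
$z{\left(66 \right)} + N = - \frac{5974}{33} - \frac{6987616900508}{2323} = - \frac{230591371594366}{76659}$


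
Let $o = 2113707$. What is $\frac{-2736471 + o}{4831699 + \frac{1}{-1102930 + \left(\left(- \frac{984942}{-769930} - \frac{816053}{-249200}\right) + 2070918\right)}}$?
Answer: $- \frac{236047125482459219484}{1831365750343174269119} \approx -0.12889$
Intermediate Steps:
$\frac{-2736471 + o}{4831699 + \frac{1}{-1102930 + \left(\left(- \frac{984942}{-769930} - \frac{816053}{-249200}\right) + 2070918\right)}} = \frac{-2736471 + 2113707}{4831699 + \frac{1}{-1102930 + \left(\left(- \frac{984942}{-769930} - \frac{816053}{-249200}\right) + 2070918\right)}} = - \frac{622764}{4831699 + \frac{1}{-1102930 + \left(\left(\left(-984942\right) \left(- \frac{1}{769930}\right) - - \frac{116579}{35600}\right) + 2070918\right)}} = - \frac{622764}{4831699 + \frac{1}{-1102930 + \left(\left(\frac{70353}{54995} + \frac{116579}{35600}\right) + 2070918\right)}} = - \frac{622764}{4831699 + \frac{1}{-1102930 + \left(\frac{1783165781}{391564400} + 2070918\right)}} = - \frac{622764}{4831699 + \frac{1}{-1102930 + \frac{810899547284981}{391564400}}} = - \frac{622764}{4831699 + \frac{1}{\frac{379031423592981}{391564400}}} = - \frac{622764}{4831699 + \frac{391564400}{379031423592981}} = - \frac{622764}{\frac{1831365750343174269119}{379031423592981}} = \left(-622764\right) \frac{379031423592981}{1831365750343174269119} = - \frac{236047125482459219484}{1831365750343174269119}$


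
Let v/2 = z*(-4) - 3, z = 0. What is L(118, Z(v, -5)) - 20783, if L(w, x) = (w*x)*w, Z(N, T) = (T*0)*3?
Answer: -20783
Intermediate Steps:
v = -6 (v = 2*(0*(-4) - 3) = 2*(0 - 3) = 2*(-3) = -6)
Z(N, T) = 0 (Z(N, T) = 0*3 = 0)
L(w, x) = x*w²
L(118, Z(v, -5)) - 20783 = 0*118² - 20783 = 0*13924 - 20783 = 0 - 20783 = -20783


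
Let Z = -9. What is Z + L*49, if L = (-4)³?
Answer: -3145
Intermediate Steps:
L = -64
Z + L*49 = -9 - 64*49 = -9 - 3136 = -3145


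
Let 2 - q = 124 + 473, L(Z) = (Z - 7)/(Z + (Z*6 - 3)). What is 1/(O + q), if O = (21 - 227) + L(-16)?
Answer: -5/4004 ≈ -0.0012488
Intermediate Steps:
L(Z) = (-7 + Z)/(-3 + 7*Z) (L(Z) = (-7 + Z)/(Z + (6*Z - 3)) = (-7 + Z)/(Z + (-3 + 6*Z)) = (-7 + Z)/(-3 + 7*Z))
O = -1029/5 (O = (21 - 227) + (-7 - 16)/(-3 + 7*(-16)) = -206 - 23/(-3 - 112) = -206 - 23/(-115) = -206 - 1/115*(-23) = -206 + 1/5 = -1029/5 ≈ -205.80)
q = -595 (q = 2 - (124 + 473) = 2 - 1*597 = 2 - 597 = -595)
1/(O + q) = 1/(-1029/5 - 595) = 1/(-4004/5) = -5/4004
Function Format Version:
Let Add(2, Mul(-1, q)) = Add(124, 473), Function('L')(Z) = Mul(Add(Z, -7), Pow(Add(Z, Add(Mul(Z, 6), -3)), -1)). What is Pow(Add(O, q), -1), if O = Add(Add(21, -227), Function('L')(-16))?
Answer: Rational(-5, 4004) ≈ -0.0012488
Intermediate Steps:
Function('L')(Z) = Mul(Pow(Add(-3, Mul(7, Z)), -1), Add(-7, Z)) (Function('L')(Z) = Mul(Add(-7, Z), Pow(Add(Z, Add(Mul(6, Z), -3)), -1)) = Mul(Add(-7, Z), Pow(Add(Z, Add(-3, Mul(6, Z))), -1)) = Mul(Add(-7, Z), Pow(Add(-3, Mul(7, Z)), -1)) = Mul(Pow(Add(-3, Mul(7, Z)), -1), Add(-7, Z)))
O = Rational(-1029, 5) (O = Add(Add(21, -227), Mul(Pow(Add(-3, Mul(7, -16)), -1), Add(-7, -16))) = Add(-206, Mul(Pow(Add(-3, -112), -1), -23)) = Add(-206, Mul(Pow(-115, -1), -23)) = Add(-206, Mul(Rational(-1, 115), -23)) = Add(-206, Rational(1, 5)) = Rational(-1029, 5) ≈ -205.80)
q = -595 (q = Add(2, Mul(-1, Add(124, 473))) = Add(2, Mul(-1, 597)) = Add(2, -597) = -595)
Pow(Add(O, q), -1) = Pow(Add(Rational(-1029, 5), -595), -1) = Pow(Rational(-4004, 5), -1) = Rational(-5, 4004)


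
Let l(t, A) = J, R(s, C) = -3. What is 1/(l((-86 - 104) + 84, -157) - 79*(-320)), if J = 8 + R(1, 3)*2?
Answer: 1/25282 ≈ 3.9554e-5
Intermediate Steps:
J = 2 (J = 8 - 3*2 = 8 - 6 = 2)
l(t, A) = 2
1/(l((-86 - 104) + 84, -157) - 79*(-320)) = 1/(2 - 79*(-320)) = 1/(2 + 25280) = 1/25282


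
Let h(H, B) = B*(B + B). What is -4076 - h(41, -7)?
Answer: -4174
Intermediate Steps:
h(H, B) = 2*B**2 (h(H, B) = B*(2*B) = 2*B**2)
-4076 - h(41, -7) = -4076 - 2*(-7)**2 = -4076 - 2*49 = -4076 - 1*98 = -4076 - 98 = -4174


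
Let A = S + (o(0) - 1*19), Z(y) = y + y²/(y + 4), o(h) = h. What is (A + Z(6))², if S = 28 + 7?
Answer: 16384/25 ≈ 655.36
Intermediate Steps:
S = 35
Z(y) = y + y²/(4 + y)
A = 16 (A = 35 + (0 - 1*19) = 35 + (0 - 19) = 35 - 19 = 16)
(A + Z(6))² = (16 + 2*6*(2 + 6)/(4 + 6))² = (16 + 2*6*8/10)² = (16 + 2*6*(⅒)*8)² = (16 + 48/5)² = (128/5)² = 16384/25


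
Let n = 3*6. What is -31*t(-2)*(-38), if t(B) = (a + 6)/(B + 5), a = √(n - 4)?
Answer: 2356 + 1178*√14/3 ≈ 3825.2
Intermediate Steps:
n = 18
a = √14 (a = √(18 - 4) = √14 ≈ 3.7417)
t(B) = (6 + √14)/(5 + B) (t(B) = (√14 + 6)/(B + 5) = (6 + √14)/(5 + B))
-31*t(-2)*(-38) = -31*(6 + √14)/(5 - 2)*(-38) = -31*(6 + √14)/3*(-38) = -31*(2 + √14/3)*(-38) = (-62 - 31*√14/3)*(-38) = 2356 + 1178*√14/3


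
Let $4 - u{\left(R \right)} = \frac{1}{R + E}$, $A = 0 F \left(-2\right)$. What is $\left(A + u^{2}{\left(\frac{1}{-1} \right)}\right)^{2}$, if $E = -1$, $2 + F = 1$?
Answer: $\frac{6561}{16} \approx 410.06$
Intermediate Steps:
$F = -1$ ($F = -2 + 1 = -1$)
$A = 0$ ($A = 0 \left(-1\right) \left(-2\right) = 0 \left(-2\right) = 0$)
$u{\left(R \right)} = 4 - \frac{1}{-1 + R}$ ($u{\left(R \right)} = 4 - \frac{1}{R - 1} = 4 - \frac{1}{-1 + R}$)
$\left(A + u^{2}{\left(\frac{1}{-1} \right)}\right)^{2} = \left(0 + \left(\frac{-5 + \frac{4}{-1}}{-1 + \frac{1}{-1}}\right)^{2}\right)^{2} = \left(0 + \left(\frac{-5 + 4 \left(-1\right)}{-1 - 1}\right)^{2}\right)^{2} = \left(0 + \left(\frac{-5 - 4}{-2}\right)^{2}\right)^{2} = \left(0 + \left(\left(- \frac{1}{2}\right) \left(-9\right)\right)^{2}\right)^{2} = \left(0 + \left(\frac{9}{2}\right)^{2}\right)^{2} = \left(0 + \frac{81}{4}\right)^{2} = \left(\frac{81}{4}\right)^{2} = \frac{6561}{16}$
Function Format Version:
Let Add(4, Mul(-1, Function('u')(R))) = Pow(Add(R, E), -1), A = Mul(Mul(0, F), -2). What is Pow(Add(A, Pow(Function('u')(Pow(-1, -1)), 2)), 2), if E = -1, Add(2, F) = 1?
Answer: Rational(6561, 16) ≈ 410.06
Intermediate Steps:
F = -1 (F = Add(-2, 1) = -1)
A = 0 (A = Mul(Mul(0, -1), -2) = Mul(0, -2) = 0)
Function('u')(R) = Add(4, Mul(-1, Pow(Add(-1, R), -1))) (Function('u')(R) = Add(4, Mul(-1, Pow(Add(R, -1), -1))) = Add(4, Mul(-1, Pow(Add(-1, R), -1))))
Pow(Add(A, Pow(Function('u')(Pow(-1, -1)), 2)), 2) = Pow(Add(0, Pow(Mul(Pow(Add(-1, Pow(-1, -1)), -1), Add(-5, Mul(4, Pow(-1, -1)))), 2)), 2) = Pow(Add(0, Pow(Mul(Pow(Add(-1, -1), -1), Add(-5, Mul(4, -1))), 2)), 2) = Pow(Add(0, Pow(Mul(Pow(-2, -1), Add(-5, -4)), 2)), 2) = Pow(Add(0, Pow(Mul(Rational(-1, 2), -9), 2)), 2) = Pow(Add(0, Pow(Rational(9, 2), 2)), 2) = Pow(Add(0, Rational(81, 4)), 2) = Pow(Rational(81, 4), 2) = Rational(6561, 16)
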